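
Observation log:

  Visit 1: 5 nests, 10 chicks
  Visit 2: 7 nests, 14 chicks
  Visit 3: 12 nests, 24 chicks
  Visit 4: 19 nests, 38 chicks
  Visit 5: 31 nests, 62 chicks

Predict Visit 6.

50 nests, 100 chicks

Nests — each term is the sum of the two before it: 5, 7, 12, 19, 31 → 50.
Chicks: always 2 × the nests, so 10, 14, 24, 38, 62 → 100.
So the next row is 50 nests, 100 chicks.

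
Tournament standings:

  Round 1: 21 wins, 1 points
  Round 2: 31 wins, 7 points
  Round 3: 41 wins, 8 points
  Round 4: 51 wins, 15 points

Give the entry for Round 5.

61 wins, 23 points

Wins: +10 each step, so 21, 31, 41, 51 → 61.
Points: 1, 7, 8, 15 → 23 (each term is the sum of the two before it).
Putting it together: 61 wins, 23 points.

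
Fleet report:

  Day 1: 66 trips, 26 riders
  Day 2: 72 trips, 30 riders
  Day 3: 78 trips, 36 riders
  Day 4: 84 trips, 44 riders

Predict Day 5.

90 trips, 54 riders

Trips: +6 each step, so 66, 72, 78, 84 → 90.
Riders: differences are 4, 6, 8, … (increasing by 2 each time); 26, 30, 36, 44 → 54.
Putting it together: 90 trips, 54 riders.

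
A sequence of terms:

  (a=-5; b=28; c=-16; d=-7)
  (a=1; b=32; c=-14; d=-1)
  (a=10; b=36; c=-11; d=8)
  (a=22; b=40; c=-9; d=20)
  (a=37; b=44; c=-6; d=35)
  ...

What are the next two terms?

For the a, differences are 6, 9, 12, … (increasing by 3 each time): -5, 1, 10, 22, 37 → 55 → 76.
B: +4 each step, so 28, 32, 36, 40, 44 → 48 → 52.
For the c, alternating steps +2, +3, +2, +3, …: -16, -14, -11, -9, -6 → -4 → -1.
D: always 2 less than the a, so -7, -1, 8, 20, 35 → 53 → 74.
Putting the parts together: (a=55; b=48; c=-4; d=53) and then (a=76; b=52; c=-1; d=74).

(a=55; b=48; c=-4; d=53), (a=76; b=52; c=-1; d=74)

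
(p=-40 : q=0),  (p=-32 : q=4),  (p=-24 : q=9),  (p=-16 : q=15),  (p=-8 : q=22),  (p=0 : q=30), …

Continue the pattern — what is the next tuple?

(p=8 : q=39)

P: +8 each step; -40, -32, -24, -16, -8, 0 → 8.
Q: differences are 4, 5, 6, … (increasing by 1 each time), so 0, 4, 9, 15, 22, 30 → 39.
Combining the parts gives (p=8 : q=39).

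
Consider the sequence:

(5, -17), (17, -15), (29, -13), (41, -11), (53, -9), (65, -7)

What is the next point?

First coordinate: +12 each step, so 5, 17, 29, 41, 53, 65 → 77.
For the second coordinate, +2 each step: -17, -15, -13, -11, -9, -7 → -5.
Combining the parts gives (77, -5).

(77, -5)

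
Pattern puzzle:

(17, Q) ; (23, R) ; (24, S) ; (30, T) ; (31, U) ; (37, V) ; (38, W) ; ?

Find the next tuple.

First value: alternating steps +6, +1, +6, +1, …; 17, 23, 24, 30, 31, 37, 38 → 44.
Letter: letters move forward 1 place in the alphabet, so Q, R, S, T, U, V, W → X.
Putting it together: (44, X).

(44, X)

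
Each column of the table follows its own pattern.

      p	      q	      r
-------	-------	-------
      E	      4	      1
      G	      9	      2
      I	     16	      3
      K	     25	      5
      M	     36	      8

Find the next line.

O  49  13

Column p: letters move forward 2 places in the alphabet, so E, G, I, K, M → O.
Column q goes 4, 9, 16, 25, 36 → 49 (perfect squares: 2², 3², 4², …).
Column r: 1, 2, 3, 5, 8 → 13 (each term is the sum of the two before it).
Combining the parts gives O  49  13.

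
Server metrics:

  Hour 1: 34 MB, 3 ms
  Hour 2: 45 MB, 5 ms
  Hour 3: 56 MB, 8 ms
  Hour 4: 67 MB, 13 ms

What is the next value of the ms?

Ms: each term is the sum of the two before it; 3, 5, 8, 13 → 21.

21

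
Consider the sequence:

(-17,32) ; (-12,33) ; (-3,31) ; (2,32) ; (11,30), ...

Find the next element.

(16,31)

First part — alternating steps +5, +9, +5, +9, …: -17, -12, -3, 2, 11 → 16.
Second part: 32, 33, 31, 32, 30 → 31 (alternating steps +1, −2, +1, −2, …).
Putting it together: (16,31).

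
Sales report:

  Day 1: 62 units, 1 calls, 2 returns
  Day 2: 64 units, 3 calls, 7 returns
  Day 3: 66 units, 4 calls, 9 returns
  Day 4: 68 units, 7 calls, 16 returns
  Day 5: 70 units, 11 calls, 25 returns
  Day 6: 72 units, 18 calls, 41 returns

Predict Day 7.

74 units, 29 calls, 66 returns

Units: +2 each step, so 62, 64, 66, 68, 70, 72 → 74.
Calls: each term is the sum of the two before it; 1, 3, 4, 7, 11, 18 → 29.
Returns goes 2, 7, 9, 16, 25, 41 → 66 (each term is the sum of the two before it).
So the next row is 74 units, 29 calls, 66 returns.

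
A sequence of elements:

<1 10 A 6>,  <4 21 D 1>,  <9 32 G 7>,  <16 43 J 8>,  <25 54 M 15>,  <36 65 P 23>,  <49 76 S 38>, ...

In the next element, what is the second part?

Second part: +11 each step, so 10, 21, 32, 43, 54, 65, 76 → 87.

87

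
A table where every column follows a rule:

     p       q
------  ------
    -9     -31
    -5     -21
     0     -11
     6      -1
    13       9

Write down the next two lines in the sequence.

Column p goes -9, -5, 0, 6, 13 → 21 → 30 (differences are 4, 5, 6, … (increasing by 1 each time)).
Column q: +10 each step, so -31, -21, -11, -1, 9 → 19 → 29.
So the next two lines are 21  19 and 30  29.

21  19; 30  29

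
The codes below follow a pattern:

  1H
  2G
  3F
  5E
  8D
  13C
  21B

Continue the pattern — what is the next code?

For the first component, each term is the sum of the two before it: 1, 2, 3, 5, 8, 13, 21 → 34.
Letter — letters move back 1 place in the alphabet: H, G, F, E, D, C, B → A.
So the next code is 34A.

34A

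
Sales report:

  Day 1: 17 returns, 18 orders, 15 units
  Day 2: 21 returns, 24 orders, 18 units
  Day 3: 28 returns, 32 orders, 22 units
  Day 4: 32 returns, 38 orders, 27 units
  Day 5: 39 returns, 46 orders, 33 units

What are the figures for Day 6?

43 returns, 52 orders, 40 units

Returns: 17, 21, 28, 32, 39 → 43 (alternating steps +4, +7, +4, +7, …).
Orders: alternating steps +6, +8, +6, +8, …; 18, 24, 32, 38, 46 → 52.
Units: 15, 18, 22, 27, 33 → 40 (differences are 3, 4, 5, … (increasing by 1 each time)).
So the next row is 43 returns, 52 orders, 40 units.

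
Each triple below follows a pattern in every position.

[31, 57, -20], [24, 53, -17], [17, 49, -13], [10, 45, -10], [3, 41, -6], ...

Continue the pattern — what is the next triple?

[-4, 37, -3]

First part: −7 each step, so 31, 24, 17, 10, 3 → -4.
Second part: −4 each step, so 57, 53, 49, 45, 41 → 37.
Third part: alternating steps +3, +4, +3, +4, …, so -20, -17, -13, -10, -6 → -3.
Combining the parts gives [-4, 37, -3].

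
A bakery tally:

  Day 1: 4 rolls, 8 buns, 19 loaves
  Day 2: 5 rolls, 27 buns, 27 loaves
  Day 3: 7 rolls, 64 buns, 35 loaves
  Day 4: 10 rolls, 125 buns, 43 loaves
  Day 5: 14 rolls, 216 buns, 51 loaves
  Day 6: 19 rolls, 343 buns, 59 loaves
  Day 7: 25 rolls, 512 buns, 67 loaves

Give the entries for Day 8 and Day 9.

32 rolls, 729 buns, 75 loaves; 40 rolls, 1000 buns, 83 loaves

Rolls: differences are 1, 2, 3, … (increasing by 1 each time); 4, 5, 7, 10, 14, 19, 25 → 32 → 40.
Buns: perfect cubes: 2³, 3³, 4³, …, so 8, 27, 64, 125, 216, 343, 512 → 729 → 1000.
For the loaves, +8 each step: 19, 27, 35, 43, 51, 59, 67 → 75 → 83.
Putting the parts together: 32 rolls, 729 buns, 75 loaves and then 40 rolls, 1000 buns, 83 loaves.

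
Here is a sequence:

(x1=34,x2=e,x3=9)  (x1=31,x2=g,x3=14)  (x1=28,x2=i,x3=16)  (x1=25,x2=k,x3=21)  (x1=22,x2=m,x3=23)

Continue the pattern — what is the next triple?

(x1=19,x2=o,x3=28)

X1: −3 each step; 34, 31, 28, 25, 22 → 19.
X2: letters move forward 2 places in the alphabet, so e, g, i, k, m → o.
X3 goes 9, 14, 16, 21, 23 → 28 (alternating steps +5, +2, +5, +2, …).
Combining the parts gives (x1=19,x2=o,x3=28).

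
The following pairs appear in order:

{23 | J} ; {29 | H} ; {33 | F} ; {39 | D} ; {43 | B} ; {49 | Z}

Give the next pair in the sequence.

{53 | X}

First component — alternating steps +6, +4, +6, +4, …: 23, 29, 33, 39, 43, 49 → 53.
Letter: letters move back 2 places in the alphabet, wrapping A→Z, so J, H, F, D, B, Z → X.
So the next pair is {53 | X}.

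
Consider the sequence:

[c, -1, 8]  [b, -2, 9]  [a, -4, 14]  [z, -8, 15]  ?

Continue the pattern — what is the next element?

Letter: letters move back 1 place in the alphabet, wrapping A→Z; c, b, a, z → y.
Second value goes -1, -2, -4, -8 → -16 (×2 each step).
Third value — alternating steps +1, +5, +1, +5, …: 8, 9, 14, 15 → 20.
Putting it together: [y, -16, 20].

[y, -16, 20]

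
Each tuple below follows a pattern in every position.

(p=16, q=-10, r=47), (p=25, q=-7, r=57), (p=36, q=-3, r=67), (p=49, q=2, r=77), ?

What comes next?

(p=64, q=8, r=87)

P: 16, 25, 36, 49 → 64 (perfect squares: 4², 5², 6², …).
Q — differences are 3, 4, 5, … (increasing by 1 each time): -10, -7, -3, 2 → 8.
R — +10 each step: 47, 57, 67, 77 → 87.
So the next tuple is (p=64, q=8, r=87).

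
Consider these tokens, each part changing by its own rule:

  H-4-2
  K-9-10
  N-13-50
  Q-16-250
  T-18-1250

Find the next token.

For the letter, letters move forward 3 places in the alphabet: H, K, N, Q, T → W.
Second component: 4, 9, 13, 16, 18 → 19 (differences are 5, 4, 3, … (decreasing by 1 each time)).
Third component: ×5 each step, so 2, 10, 50, 250, 1250 → 6250.
Combining the parts gives W-19-6250.

W-19-6250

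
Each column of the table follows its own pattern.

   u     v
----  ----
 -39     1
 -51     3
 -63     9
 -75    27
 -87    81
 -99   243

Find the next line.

-111  729

Column u: −12 each step; -39, -51, -63, -75, -87, -99 → -111.
Column v: ×3 each step, so 1, 3, 9, 27, 81, 243 → 729.
Combining the parts gives -111  729.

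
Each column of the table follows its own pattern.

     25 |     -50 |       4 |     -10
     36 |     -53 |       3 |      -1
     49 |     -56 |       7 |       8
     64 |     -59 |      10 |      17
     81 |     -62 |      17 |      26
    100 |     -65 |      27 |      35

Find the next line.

121  -68  44  44

First component: perfect squares: 5², 6², 7², …; 25, 36, 49, 64, 81, 100 → 121.
For the second component, −3 each step: -50, -53, -56, -59, -62, -65 → -68.
Third component goes 4, 3, 7, 10, 17, 27 → 44 (each term is the sum of the two before it).
Fourth component: +9 each step; -10, -1, 8, 17, 26, 35 → 44.
Putting it together: 121  -68  44  44.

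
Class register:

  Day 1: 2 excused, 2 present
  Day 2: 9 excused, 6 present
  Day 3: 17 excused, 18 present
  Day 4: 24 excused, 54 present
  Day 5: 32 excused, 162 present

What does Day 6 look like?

For the excused, alternating steps +7, +8, +7, +8, …: 2, 9, 17, 24, 32 → 39.
Present goes 2, 6, 18, 54, 162 → 486 (×3 each step).
So the next row is 39 excused, 486 present.

39 excused, 486 present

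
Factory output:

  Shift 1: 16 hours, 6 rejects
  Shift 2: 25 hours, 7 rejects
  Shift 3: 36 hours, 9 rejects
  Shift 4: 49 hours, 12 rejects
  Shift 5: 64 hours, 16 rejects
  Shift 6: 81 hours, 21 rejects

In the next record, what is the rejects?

27

Rejects goes 6, 7, 9, 12, 16, 21 → 27 (differences are 1, 2, 3, … (increasing by 1 each time)).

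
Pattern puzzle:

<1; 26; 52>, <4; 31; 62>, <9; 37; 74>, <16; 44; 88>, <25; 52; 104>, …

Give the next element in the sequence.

<36; 61; 122>

First value: perfect squares: 1², 2², 3², …; 1, 4, 9, 16, 25 → 36.
Second value: differences are 5, 6, 7, … (increasing by 1 each time); 26, 31, 37, 44, 52 → 61.
Third value: always 2 × the second value; 52, 62, 74, 88, 104 → 122.
Combining the parts gives <36; 61; 122>.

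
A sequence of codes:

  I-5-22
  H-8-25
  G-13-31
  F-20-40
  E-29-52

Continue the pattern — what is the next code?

D-40-67

Letter goes I, H, G, F, E → D (letters move back 1 place in the alphabet).
Second component: differences are 3, 5, 7, … (increasing by 2 each time), so 5, 8, 13, 20, 29 → 40.
For the third component, differences are 3, 6, 9, … (increasing by 3 each time): 22, 25, 31, 40, 52 → 67.
So the next code is D-40-67.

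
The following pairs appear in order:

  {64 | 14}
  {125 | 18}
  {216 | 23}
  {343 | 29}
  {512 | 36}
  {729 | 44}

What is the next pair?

First entry — perfect cubes: 4³, 5³, 6³, …: 64, 125, 216, 343, 512, 729 → 1000.
Second entry: 14, 18, 23, 29, 36, 44 → 53 (differences are 4, 5, 6, … (increasing by 1 each time)).
So the next pair is {1000 | 53}.

{1000 | 53}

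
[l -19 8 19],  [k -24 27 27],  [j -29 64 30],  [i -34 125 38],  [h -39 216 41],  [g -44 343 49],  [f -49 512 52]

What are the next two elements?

Letter: letters move back 1 place in the alphabet; l, k, j, i, h, g, f → e → d.
Second value: −5 each step, so -19, -24, -29, -34, -39, -44, -49 → -54 → -59.
Third value — perfect cubes: 2³, 3³, 4³, …: 8, 27, 64, 125, 216, 343, 512 → 729 → 1000.
Fourth value: alternating steps +8, +3, +8, +3, …, so 19, 27, 30, 38, 41, 49, 52 → 60 → 63.
So the next two elements are [e -54 729 60] and [d -59 1000 63].

[e -54 729 60], [d -59 1000 63]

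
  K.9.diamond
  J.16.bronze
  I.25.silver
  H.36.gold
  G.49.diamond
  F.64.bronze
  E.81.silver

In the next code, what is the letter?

D

For the letter, letters move back 1 place in the alphabet: K, J, I, H, G, F, E → D.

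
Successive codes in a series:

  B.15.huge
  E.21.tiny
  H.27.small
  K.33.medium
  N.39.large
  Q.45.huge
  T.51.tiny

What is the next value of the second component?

57

Letter: B, E, H, K, N, Q, T → W (letters move forward 3 places in the alphabet).
Second component: 15, 21, 27, 33, 39, 45, 51 → 57 (+6 each step).
Size goes huge, tiny, small, medium, large, huge, tiny → small (repeats huge → tiny → small → medium → large).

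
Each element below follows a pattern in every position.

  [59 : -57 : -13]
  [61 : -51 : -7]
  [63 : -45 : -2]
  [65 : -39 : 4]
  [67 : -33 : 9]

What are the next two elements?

First component: +2 each step; 59, 61, 63, 65, 67 → 69 → 71.
Second component: +6 each step, so -57, -51, -45, -39, -33 → -27 → -21.
For the third component, alternating steps +6, +5, +6, +5, …: -13, -7, -2, 4, 9 → 15 → 20.
Putting the parts together: [69 : -27 : 15] and then [71 : -21 : 20].

[69 : -27 : 15], [71 : -21 : 20]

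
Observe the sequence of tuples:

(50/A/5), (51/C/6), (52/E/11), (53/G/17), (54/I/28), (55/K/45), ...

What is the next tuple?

(56/M/73)

First coordinate: 50, 51, 52, 53, 54, 55 → 56 (+1 each step).
Letter: letters move forward 2 places in the alphabet, so A, C, E, G, I, K → M.
Third coordinate — each term is the sum of the two before it: 5, 6, 11, 17, 28, 45 → 73.
So the next tuple is (56/M/73).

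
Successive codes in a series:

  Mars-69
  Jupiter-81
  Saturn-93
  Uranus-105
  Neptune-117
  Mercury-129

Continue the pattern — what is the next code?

Planet goes Mars, Jupiter, Saturn, Uranus, Neptune, Mercury → Venus (runs through the planets Mercury→Neptune).
Second component: +12 each step, so 69, 81, 93, 105, 117, 129 → 141.
Combining the parts gives Venus-141.

Venus-141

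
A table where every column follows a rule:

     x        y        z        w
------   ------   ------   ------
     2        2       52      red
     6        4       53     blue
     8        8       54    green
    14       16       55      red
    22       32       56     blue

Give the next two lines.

For the column x, each term is the sum of the two before it: 2, 6, 8, 14, 22 → 36 → 58.
Column y: ×2 each step, so 2, 4, 8, 16, 32 → 64 → 128.
Column z: 52, 53, 54, 55, 56 → 57 → 58 (+1 each step).
Column w: repeats red → blue → green; red, blue, green, red, blue → green → red.
So the next two lines are 36  64  57  green and 58  128  58  red.

36  64  57  green; 58  128  58  red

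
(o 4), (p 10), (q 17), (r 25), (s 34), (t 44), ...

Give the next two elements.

(u 55), (v 67)

Letter goes o, p, q, r, s, t → u → v (letters move forward 1 place in the alphabet).
Second value — differences are 6, 7, 8, … (increasing by 1 each time): 4, 10, 17, 25, 34, 44 → 55 → 67.
So the next two elements are (u 55) and (v 67).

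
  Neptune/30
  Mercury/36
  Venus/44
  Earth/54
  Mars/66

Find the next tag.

Jupiter/80

Planet: runs through the planets Mercury→Neptune; Neptune, Mercury, Venus, Earth, Mars → Jupiter.
Second component: 30, 36, 44, 54, 66 → 80 (differences are 6, 8, 10, … (increasing by 2 each time)).
So the next tag is Jupiter/80.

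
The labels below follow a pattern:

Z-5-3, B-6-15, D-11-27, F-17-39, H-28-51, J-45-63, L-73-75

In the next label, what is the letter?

Letter: letters move forward 2 places in the alphabet, wrapping Z→A; Z, B, D, F, H, J, L → N.

N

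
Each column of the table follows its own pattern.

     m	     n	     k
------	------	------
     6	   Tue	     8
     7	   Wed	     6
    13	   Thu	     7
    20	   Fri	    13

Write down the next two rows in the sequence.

33  Sat  20; 53  Sun  33

For the column m, each term is the sum of the two before it: 6, 7, 13, 20 → 33 → 53.
Column n: Tue, Wed, Thu, Fri → Sat → Sun (runs through the weekdays Mon→Sun).
Column k: always the previous value of the column m, so 8, 6, 7, 13 → 20 → 33.
So the next two rows are 33  Sat  20 and 53  Sun  33.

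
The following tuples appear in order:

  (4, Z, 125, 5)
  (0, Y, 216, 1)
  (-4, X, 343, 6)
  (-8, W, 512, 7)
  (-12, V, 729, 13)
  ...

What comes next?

For the first entry, −4 each step: 4, 0, -4, -8, -12 → -16.
Letter: Z, Y, X, W, V → U (letters move back 1 place in the alphabet).
Third entry: 125, 216, 343, 512, 729 → 1000 (perfect cubes: 5³, 6³, 7³, …).
Fourth entry: 5, 1, 6, 7, 13 → 20 (each term is the sum of the two before it).
So the next tuple is (-16, U, 1000, 20).

(-16, U, 1000, 20)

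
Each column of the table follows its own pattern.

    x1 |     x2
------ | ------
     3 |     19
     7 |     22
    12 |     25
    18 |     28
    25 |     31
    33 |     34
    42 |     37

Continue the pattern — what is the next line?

Column x1: differences are 4, 5, 6, … (increasing by 1 each time), so 3, 7, 12, 18, 25, 33, 42 → 52.
For the column x2, +3 each step: 19, 22, 25, 28, 31, 34, 37 → 40.
So the next line is 52  40.

52  40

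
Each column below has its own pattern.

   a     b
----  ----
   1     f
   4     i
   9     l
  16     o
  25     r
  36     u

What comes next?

49  x

Column a — perfect squares: 1², 2², 3², …: 1, 4, 9, 16, 25, 36 → 49.
Column b: letters move forward 3 places in the alphabet; f, i, l, o, r, u → x.
Combining the parts gives 49  x.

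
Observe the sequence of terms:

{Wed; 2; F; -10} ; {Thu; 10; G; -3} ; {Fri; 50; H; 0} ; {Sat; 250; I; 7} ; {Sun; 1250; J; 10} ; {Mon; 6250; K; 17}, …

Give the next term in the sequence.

Day — runs through the weekdays Mon→Sun: Wed, Thu, Fri, Sat, Sun, Mon → Tue.
Second slot: ×5 each step; 2, 10, 50, 250, 1250, 6250 → 31250.
For the letter, letters move forward 1 place in the alphabet: F, G, H, I, J, K → L.
For the fourth slot, alternating steps +7, +3, +7, +3, …: -10, -3, 0, 7, 10, 17 → 20.
Putting it together: {Tue; 31250; L; 20}.

{Tue; 31250; L; 20}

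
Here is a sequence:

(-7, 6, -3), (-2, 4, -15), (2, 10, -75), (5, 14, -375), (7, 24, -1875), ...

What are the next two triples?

(8, 38, -9375), (8, 62, -46875)

First entry: -7, -2, 2, 5, 7 → 8 → 8 (differences are 5, 4, 3, … (decreasing by 1 each time)).
For the second entry, each term is the sum of the two before it: 6, 4, 10, 14, 24 → 38 → 62.
Third entry — ×5 each step: -3, -15, -75, -375, -1875 → -9375 → -46875.
Putting the parts together: (8, 38, -9375) and then (8, 62, -46875).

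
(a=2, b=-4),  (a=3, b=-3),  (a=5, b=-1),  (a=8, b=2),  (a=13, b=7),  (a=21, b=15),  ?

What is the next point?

A: each term is the sum of the two before it, so 2, 3, 5, 8, 13, 21 → 34.
B — always 6 less than the a: -4, -3, -1, 2, 7, 15 → 28.
Putting it together: (a=34, b=28).

(a=34, b=28)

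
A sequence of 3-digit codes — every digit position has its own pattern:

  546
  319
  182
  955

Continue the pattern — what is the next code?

728

First digit: −2 each step, mod 10; 5, 3, 1, 9 → 7.
Second digit: 4, 1, 8, 5 → 2 (−3 each step, mod 10).
For the third digit, +3 each step, mod 10: 6, 9, 2, 5 → 8.
Putting it together: 728.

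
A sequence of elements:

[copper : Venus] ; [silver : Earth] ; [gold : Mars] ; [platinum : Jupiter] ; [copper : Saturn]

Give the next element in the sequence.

[silver : Uranus]

Metal — repeats copper → silver → gold → platinum: copper, silver, gold, platinum, copper → silver.
Planet — runs through the planets Mercury→Neptune: Venus, Earth, Mars, Jupiter, Saturn → Uranus.
Combining the parts gives [silver : Uranus].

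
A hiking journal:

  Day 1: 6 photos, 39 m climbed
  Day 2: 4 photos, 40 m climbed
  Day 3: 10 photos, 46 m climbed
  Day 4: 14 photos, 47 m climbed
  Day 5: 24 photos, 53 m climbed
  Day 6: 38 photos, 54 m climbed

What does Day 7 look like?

62 photos, 60 m climbed

Photos: 6, 4, 10, 14, 24, 38 → 62 (each term is the sum of the two before it).
M climbed goes 39, 40, 46, 47, 53, 54 → 60 (alternating steps +1, +6, +1, +6, …).
Combining the parts gives 62 photos, 60 m climbed.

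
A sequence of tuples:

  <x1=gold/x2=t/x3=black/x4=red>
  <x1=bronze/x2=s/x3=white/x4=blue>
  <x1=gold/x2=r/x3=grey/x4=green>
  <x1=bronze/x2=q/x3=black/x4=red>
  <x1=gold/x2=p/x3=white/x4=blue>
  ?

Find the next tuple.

X1: alternates gold ↔ bronze, so gold, bronze, gold, bronze, gold → bronze.
X2: t, s, r, q, p → o (letters move back 1 place in the alphabet).
X3 — repeats black → white → grey: black, white, grey, black, white → grey.
X4: repeats red → blue → green; red, blue, green, red, blue → green.
So the next tuple is <x1=bronze/x2=o/x3=grey/x4=green>.

<x1=bronze/x2=o/x3=grey/x4=green>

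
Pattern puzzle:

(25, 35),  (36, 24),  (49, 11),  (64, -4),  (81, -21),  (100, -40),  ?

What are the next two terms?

(121, -61), (144, -84)

First slot: perfect squares: 5², 6², 7², …, so 25, 36, 49, 64, 81, 100 → 121 → 144.
For the second slot, together with the first slot always sums to 60: 35, 24, 11, -4, -21, -40 → -61 → -84.
Putting the parts together: (121, -61) and then (144, -84).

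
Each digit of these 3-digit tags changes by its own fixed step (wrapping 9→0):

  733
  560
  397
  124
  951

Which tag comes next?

788

First digit: −2 each step, mod 10, so 7, 5, 3, 1, 9 → 7.
Second digit: +3 each step, mod 10; 3, 6, 9, 2, 5 → 8.
Third digit: 3, 0, 7, 4, 1 → 8 (−3 each step, mod 10).
Putting it together: 788.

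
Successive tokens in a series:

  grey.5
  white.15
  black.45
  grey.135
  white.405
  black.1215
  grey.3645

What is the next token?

Shade: repeats grey → white → black, so grey, white, black, grey, white, black, grey → white.
Second component: 5, 15, 45, 135, 405, 1215, 3645 → 10935 (×3 each step).
Combining the parts gives white.10935.

white.10935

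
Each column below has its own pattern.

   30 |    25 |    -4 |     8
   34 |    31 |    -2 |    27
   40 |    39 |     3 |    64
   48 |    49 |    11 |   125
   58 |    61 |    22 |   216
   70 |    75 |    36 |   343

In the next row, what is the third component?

53

For the third component, differences are 2, 5, 8, … (increasing by 3 each time): -4, -2, 3, 11, 22, 36 → 53.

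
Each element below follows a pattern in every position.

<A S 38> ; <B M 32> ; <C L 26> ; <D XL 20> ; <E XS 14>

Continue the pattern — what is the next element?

Letter — letters move forward 1 place in the alphabet: A, B, C, D, E → F.
Size goes S, M, L, XL, XS → S (runs through clothing sizes XS→XL).
Third part: −6 each step, so 38, 32, 26, 20, 14 → 8.
So the next element is <F S 8>.

<F S 8>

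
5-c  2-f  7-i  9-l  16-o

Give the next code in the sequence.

25-r

First component: each term is the sum of the two before it; 5, 2, 7, 9, 16 → 25.
Letter: letters move forward 3 places in the alphabet; c, f, i, l, o → r.
So the next code is 25-r.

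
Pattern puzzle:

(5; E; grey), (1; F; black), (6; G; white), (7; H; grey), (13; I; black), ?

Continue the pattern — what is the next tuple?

First slot goes 5, 1, 6, 7, 13 → 20 (each term is the sum of the two before it).
Letter goes E, F, G, H, I → J (letters move forward 1 place in the alphabet).
Shade: grey, black, white, grey, black → white (repeats grey → black → white).
So the next tuple is (20; J; white).

(20; J; white)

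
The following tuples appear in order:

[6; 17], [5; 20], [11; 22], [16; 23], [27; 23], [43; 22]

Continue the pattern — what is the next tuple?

[70; 20]

First value — each term is the sum of the two before it: 6, 5, 11, 16, 27, 43 → 70.
For the second value, differences are 3, 2, 1, … (decreasing by 1 each time): 17, 20, 22, 23, 23, 22 → 20.
So the next tuple is [70; 20].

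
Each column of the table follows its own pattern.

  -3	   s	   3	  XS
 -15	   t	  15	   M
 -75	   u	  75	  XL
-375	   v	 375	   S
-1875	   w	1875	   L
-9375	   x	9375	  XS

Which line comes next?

-46875  y  46875  M

For the first component, ×5 each step: -3, -15, -75, -375, -1875, -9375 → -46875.
Letter: letters move forward 1 place in the alphabet, so s, t, u, v, w, x → y.
For the third component, always the negative of the first component: 3, 15, 75, 375, 1875, 9375 → 46875.
For the size, repeats XS → M → XL → S → L: XS, M, XL, S, L, XS → M.
So the next line is -46875  y  46875  M.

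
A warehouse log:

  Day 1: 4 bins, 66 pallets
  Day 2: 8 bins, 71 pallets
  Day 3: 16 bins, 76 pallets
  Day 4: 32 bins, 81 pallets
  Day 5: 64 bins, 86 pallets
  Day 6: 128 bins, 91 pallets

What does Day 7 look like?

256 bins, 96 pallets

Bins goes 4, 8, 16, 32, 64, 128 → 256 (×2 each step).
Pallets: +5 each step, so 66, 71, 76, 81, 86, 91 → 96.
Putting it together: 256 bins, 96 pallets.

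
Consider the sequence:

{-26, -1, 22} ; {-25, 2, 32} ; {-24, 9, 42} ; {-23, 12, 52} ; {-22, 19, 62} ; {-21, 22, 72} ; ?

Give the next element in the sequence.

First part: +1 each step; -26, -25, -24, -23, -22, -21 → -20.
For the second part, alternating steps +3, +7, +3, +7, …: -1, 2, 9, 12, 19, 22 → 29.
Third part — +10 each step: 22, 32, 42, 52, 62, 72 → 82.
So the next element is {-20, 29, 82}.

{-20, 29, 82}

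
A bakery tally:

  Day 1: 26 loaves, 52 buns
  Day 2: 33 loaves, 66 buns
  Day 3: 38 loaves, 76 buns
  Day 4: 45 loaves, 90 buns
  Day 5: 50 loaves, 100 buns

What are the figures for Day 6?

57 loaves, 114 buns

For the loaves, alternating steps +7, +5, +7, +5, …: 26, 33, 38, 45, 50 → 57.
Buns: always 2 × the loaves, so 52, 66, 76, 90, 100 → 114.
Putting it together: 57 loaves, 114 buns.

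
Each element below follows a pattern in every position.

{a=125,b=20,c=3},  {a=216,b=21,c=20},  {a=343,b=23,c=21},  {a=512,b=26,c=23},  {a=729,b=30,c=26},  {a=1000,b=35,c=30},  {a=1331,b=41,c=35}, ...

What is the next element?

A goes 125, 216, 343, 512, 729, 1000, 1331 → 1728 (perfect cubes: 5³, 6³, 7³, …).
B: differences are 1, 2, 3, … (increasing by 1 each time), so 20, 21, 23, 26, 30, 35, 41 → 48.
C — always the previous value of the b: 3, 20, 21, 23, 26, 30, 35 → 41.
So the next element is {a=1728,b=48,c=41}.

{a=1728,b=48,c=41}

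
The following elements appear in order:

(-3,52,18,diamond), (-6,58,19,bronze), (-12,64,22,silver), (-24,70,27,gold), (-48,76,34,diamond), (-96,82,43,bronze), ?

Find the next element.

(-192,88,54,silver)

First value: -3, -6, -12, -24, -48, -96 → -192 (×2 each step).
Second value: 52, 58, 64, 70, 76, 82 → 88 (+6 each step).
Third value: 18, 19, 22, 27, 34, 43 → 54 (differences are 1, 3, 5, … (increasing by 2 each time)).
For the rank, repeats diamond → bronze → silver → gold: diamond, bronze, silver, gold, diamond, bronze → silver.
Combining the parts gives (-192,88,54,silver).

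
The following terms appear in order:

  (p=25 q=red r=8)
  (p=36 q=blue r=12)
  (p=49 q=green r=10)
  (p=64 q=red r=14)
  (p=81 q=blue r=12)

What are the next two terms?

(p=100 q=green r=16), (p=121 q=red r=14)

P: perfect squares: 5², 6², 7², …, so 25, 36, 49, 64, 81 → 100 → 121.
For the q, repeats red → blue → green: red, blue, green, red, blue → green → red.
R: alternating steps +4, −2, +4, −2, …, so 8, 12, 10, 14, 12 → 16 → 14.
So the next two terms are (p=100 q=green r=16) and (p=121 q=red r=14).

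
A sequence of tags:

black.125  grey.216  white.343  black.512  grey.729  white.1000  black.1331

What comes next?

grey.1728

Shade — repeats black → grey → white: black, grey, white, black, grey, white, black → grey.
Second component — perfect cubes: 5³, 6³, 7³, …: 125, 216, 343, 512, 729, 1000, 1331 → 1728.
So the next tag is grey.1728.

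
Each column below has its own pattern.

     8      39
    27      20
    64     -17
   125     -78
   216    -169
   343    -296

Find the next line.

512  -465

For the first component, perfect cubes: 2³, 3³, 4³, …: 8, 27, 64, 125, 216, 343 → 512.
Second component: together with the first component always sums to 47, so 39, 20, -17, -78, -169, -296 → -465.
Combining the parts gives 512  -465.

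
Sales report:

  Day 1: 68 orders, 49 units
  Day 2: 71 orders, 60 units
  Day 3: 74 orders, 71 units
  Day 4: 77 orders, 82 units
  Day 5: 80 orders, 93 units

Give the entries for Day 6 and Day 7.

Orders — +3 each step: 68, 71, 74, 77, 80 → 83 → 86.
Units goes 49, 60, 71, 82, 93 → 104 → 115 (+11 each step).
Putting the parts together: 83 orders, 104 units and then 86 orders, 115 units.

83 orders, 104 units; 86 orders, 115 units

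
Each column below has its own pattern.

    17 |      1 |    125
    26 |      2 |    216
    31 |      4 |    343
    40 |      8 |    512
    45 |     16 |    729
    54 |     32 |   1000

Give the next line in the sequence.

First component: alternating steps +9, +5, +9, +5, …, so 17, 26, 31, 40, 45, 54 → 59.
Second component: ×2 each step; 1, 2, 4, 8, 16, 32 → 64.
Third component: perfect cubes: 5³, 6³, 7³, …, so 125, 216, 343, 512, 729, 1000 → 1331.
Putting it together: 59  64  1331.

59  64  1331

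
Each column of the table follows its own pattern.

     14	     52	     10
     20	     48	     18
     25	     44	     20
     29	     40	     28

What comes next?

First component goes 14, 20, 25, 29 → 32 (differences are 6, 5, 4, … (decreasing by 1 each time)).
Second component: −4 each step, so 52, 48, 44, 40 → 36.
Third component — alternating steps +8, +2, +8, +2, …: 10, 18, 20, 28 → 30.
So the next line is 32  36  30.

32  36  30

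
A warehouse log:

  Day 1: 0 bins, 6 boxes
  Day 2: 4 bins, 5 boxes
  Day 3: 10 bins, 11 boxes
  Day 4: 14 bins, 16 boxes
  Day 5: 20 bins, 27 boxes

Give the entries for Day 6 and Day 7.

24 bins, 43 boxes; 30 bins, 70 boxes

Bins — alternating steps +4, +6, +4, +6, …: 0, 4, 10, 14, 20 → 24 → 30.
Boxes: each term is the sum of the two before it; 6, 5, 11, 16, 27 → 43 → 70.
So the next two rows are 24 bins, 43 boxes and 30 bins, 70 boxes.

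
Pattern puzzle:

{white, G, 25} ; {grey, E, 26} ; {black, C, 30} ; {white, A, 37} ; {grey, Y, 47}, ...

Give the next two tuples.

{black, W, 60}, {white, U, 76}

For the shade, repeats white → grey → black: white, grey, black, white, grey → black → white.
Letter — letters move back 2 places in the alphabet, wrapping A→Z: G, E, C, A, Y → W → U.
Third component — differences are 1, 4, 7, … (increasing by 3 each time): 25, 26, 30, 37, 47 → 60 → 76.
Putting the parts together: {black, W, 60} and then {white, U, 76}.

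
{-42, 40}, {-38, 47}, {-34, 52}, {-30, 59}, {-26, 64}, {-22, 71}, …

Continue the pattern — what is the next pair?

{-18, 76}

First entry: -42, -38, -34, -30, -26, -22 → -18 (+4 each step).
For the second entry, alternating steps +7, +5, +7, +5, …: 40, 47, 52, 59, 64, 71 → 76.
Combining the parts gives {-18, 76}.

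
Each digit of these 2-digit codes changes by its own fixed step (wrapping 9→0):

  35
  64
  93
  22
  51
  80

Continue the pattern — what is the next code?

19

For the first digit, +3 each step, mod 10: 3, 6, 9, 2, 5, 8 → 1.
Second digit: −1 each step, mod 10, so 5, 4, 3, 2, 1, 0 → 9.
So the next code is 19.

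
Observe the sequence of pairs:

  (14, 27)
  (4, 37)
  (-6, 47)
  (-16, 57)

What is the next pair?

First component: −10 each step, so 14, 4, -6, -16 → -26.
For the second component, +10 each step: 27, 37, 47, 57 → 67.
Putting it together: (-26, 67).

(-26, 67)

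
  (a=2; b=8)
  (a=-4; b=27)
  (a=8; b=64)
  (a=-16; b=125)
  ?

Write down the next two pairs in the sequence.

A — ×(-2) each step: 2, -4, 8, -16 → 32 → -64.
B goes 8, 27, 64, 125 → 216 → 343 (perfect cubes: 2³, 3³, 4³, …).
So the next two pairs are (a=32; b=216) and (a=-64; b=343).

(a=32; b=216), (a=-64; b=343)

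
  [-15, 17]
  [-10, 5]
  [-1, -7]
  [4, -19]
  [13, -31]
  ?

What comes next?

For the first component, alternating steps +5, +9, +5, +9, …: -15, -10, -1, 4, 13 → 18.
Second component: −12 each step, so 17, 5, -7, -19, -31 → -43.
So the next pair is [18, -43].

[18, -43]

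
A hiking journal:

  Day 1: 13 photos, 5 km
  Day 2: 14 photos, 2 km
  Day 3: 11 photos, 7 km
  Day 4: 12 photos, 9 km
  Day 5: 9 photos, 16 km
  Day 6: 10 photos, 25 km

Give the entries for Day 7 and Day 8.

Photos — alternating steps +1, −3, +1, −3, …: 13, 14, 11, 12, 9, 10 → 7 → 8.
Km — each term is the sum of the two before it: 5, 2, 7, 9, 16, 25 → 41 → 66.
Putting the parts together: 7 photos, 41 km and then 8 photos, 66 km.

7 photos, 41 km; 8 photos, 66 km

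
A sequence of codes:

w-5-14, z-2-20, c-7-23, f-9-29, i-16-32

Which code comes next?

l-25-38

For the letter, letters move forward 3 places in the alphabet, wrapping Z→A: w, z, c, f, i → l.
Second component: 5, 2, 7, 9, 16 → 25 (each term is the sum of the two before it).
Third component: alternating steps +6, +3, +6, +3, …, so 14, 20, 23, 29, 32 → 38.
Combining the parts gives l-25-38.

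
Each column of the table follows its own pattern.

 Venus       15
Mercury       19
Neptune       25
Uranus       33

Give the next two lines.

For the planet, runs backward through the planets Mercury→Neptune: Venus, Mercury, Neptune, Uranus → Saturn → Jupiter.
Second component: 15, 19, 25, 33 → 43 → 55 (differences are 4, 6, 8, … (increasing by 2 each time)).
So the next two lines are Saturn  43 and Jupiter  55.

Saturn  43; Jupiter  55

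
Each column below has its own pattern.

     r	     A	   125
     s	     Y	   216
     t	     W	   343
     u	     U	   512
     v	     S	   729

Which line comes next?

First letter: letters move forward 1 place in the alphabet, so r, s, t, u, v → w.
Second letter: letters move back 2 places in the alphabet, wrapping A→Z, so A, Y, W, U, S → Q.
Third component — perfect cubes: 5³, 6³, 7³, …: 125, 216, 343, 512, 729 → 1000.
Putting it together: w  Q  1000.

w  Q  1000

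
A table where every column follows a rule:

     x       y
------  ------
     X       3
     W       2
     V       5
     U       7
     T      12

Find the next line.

S  19

Column x goes X, W, V, U, T → S (letters move back 1 place in the alphabet).
For the column y, each term is the sum of the two before it: 3, 2, 5, 7, 12 → 19.
Putting it together: S  19.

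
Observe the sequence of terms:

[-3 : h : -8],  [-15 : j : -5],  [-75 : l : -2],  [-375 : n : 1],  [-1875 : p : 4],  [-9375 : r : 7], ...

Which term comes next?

[-46875 : t : 10]

For the first coordinate, ×5 each step: -3, -15, -75, -375, -1875, -9375 → -46875.
Letter goes h, j, l, n, p, r → t (letters move forward 2 places in the alphabet).
Third coordinate goes -8, -5, -2, 1, 4, 7 → 10 (+3 each step).
Combining the parts gives [-46875 : t : 10].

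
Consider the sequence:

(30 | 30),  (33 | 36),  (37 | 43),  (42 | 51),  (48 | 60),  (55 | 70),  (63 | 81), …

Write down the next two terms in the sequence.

First value — differences are 3, 4, 5, … (increasing by 1 each time): 30, 33, 37, 42, 48, 55, 63 → 72 → 82.
For the second value, differences are 6, 7, 8, … (increasing by 1 each time): 30, 36, 43, 51, 60, 70, 81 → 93 → 106.
Putting the parts together: (72 | 93) and then (82 | 106).

(72 | 93), (82 | 106)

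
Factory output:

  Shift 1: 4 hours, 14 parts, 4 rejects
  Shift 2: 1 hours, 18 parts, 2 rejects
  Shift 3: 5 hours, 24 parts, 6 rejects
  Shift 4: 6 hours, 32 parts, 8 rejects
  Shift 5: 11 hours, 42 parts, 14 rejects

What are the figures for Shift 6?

17 hours, 54 parts, 22 rejects

Hours — each term is the sum of the two before it: 4, 1, 5, 6, 11 → 17.
Parts: differences are 4, 6, 8, … (increasing by 2 each time); 14, 18, 24, 32, 42 → 54.
For the rejects, each term is the sum of the two before it: 4, 2, 6, 8, 14 → 22.
Putting it together: 17 hours, 54 parts, 22 rejects.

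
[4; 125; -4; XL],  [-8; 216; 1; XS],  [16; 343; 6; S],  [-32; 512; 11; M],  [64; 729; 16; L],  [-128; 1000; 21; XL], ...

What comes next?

[256; 1331; 26; XS]

First coordinate goes 4, -8, 16, -32, 64, -128 → 256 (×(-2) each step).
Second coordinate — perfect cubes: 5³, 6³, 7³, …: 125, 216, 343, 512, 729, 1000 → 1331.
Third coordinate: -4, 1, 6, 11, 16, 21 → 26 (+5 each step).
Size — repeats XL → XS → S → M → L: XL, XS, S, M, L, XL → XS.
Putting it together: [256; 1331; 26; XS].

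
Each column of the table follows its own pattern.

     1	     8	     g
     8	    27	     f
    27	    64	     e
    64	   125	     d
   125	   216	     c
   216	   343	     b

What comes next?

343  512  a

First component goes 1, 8, 27, 64, 125, 216 → 343 (perfect cubes: 1³, 2³, 3³, …).
Second component: 8, 27, 64, 125, 216, 343 → 512 (perfect cubes: 2³, 3³, 4³, …).
Letter — letters move back 1 place in the alphabet: g, f, e, d, c, b → a.
Combining the parts gives 343  512  a.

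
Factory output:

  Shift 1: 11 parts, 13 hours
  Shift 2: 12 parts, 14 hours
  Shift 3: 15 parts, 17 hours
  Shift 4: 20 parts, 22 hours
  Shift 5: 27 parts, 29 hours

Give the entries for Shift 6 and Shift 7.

Parts — differences are 1, 3, 5, … (increasing by 2 each time): 11, 12, 15, 20, 27 → 36 → 47.
Hours: always 2 more than the parts, so 13, 14, 17, 22, 29 → 38 → 49.
Putting the parts together: 36 parts, 38 hours and then 47 parts, 49 hours.

36 parts, 38 hours; 47 parts, 49 hours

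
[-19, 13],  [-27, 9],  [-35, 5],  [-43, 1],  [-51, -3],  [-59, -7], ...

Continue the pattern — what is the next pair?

[-67, -11]

First part: −8 each step, so -19, -27, -35, -43, -51, -59 → -67.
Second part: 13, 9, 5, 1, -3, -7 → -11 (−4 each step).
So the next pair is [-67, -11].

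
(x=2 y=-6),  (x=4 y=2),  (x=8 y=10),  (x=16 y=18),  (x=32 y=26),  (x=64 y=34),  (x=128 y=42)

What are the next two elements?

(x=256 y=50), (x=512 y=58)

For the x, ×2 each step: 2, 4, 8, 16, 32, 64, 128 → 256 → 512.
Y: +8 each step; -6, 2, 10, 18, 26, 34, 42 → 50 → 58.
So the next two elements are (x=256 y=50) and (x=512 y=58).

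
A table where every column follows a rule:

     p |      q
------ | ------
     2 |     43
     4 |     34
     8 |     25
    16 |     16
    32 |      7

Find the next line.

Column p goes 2, 4, 8, 16, 32 → 64 (×2 each step).
Column q: 43, 34, 25, 16, 7 → -2 (−9 each step).
So the next line is 64  -2.

64  -2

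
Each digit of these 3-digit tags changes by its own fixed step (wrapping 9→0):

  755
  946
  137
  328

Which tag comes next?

First digit: 7, 9, 1, 3 → 5 (+2 each step, mod 10).
For the second digit, −1 each step, mod 10: 5, 4, 3, 2 → 1.
Third digit: 5, 6, 7, 8 → 9 (+1 each step, mod 10).
Putting it together: 519.

519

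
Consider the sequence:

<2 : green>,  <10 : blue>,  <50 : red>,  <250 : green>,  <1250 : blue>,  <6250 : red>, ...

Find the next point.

<31250 : green>

First coordinate: 2, 10, 50, 250, 1250, 6250 → 31250 (×5 each step).
Colour: repeats green → blue → red, so green, blue, red, green, blue, red → green.
So the next point is <31250 : green>.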